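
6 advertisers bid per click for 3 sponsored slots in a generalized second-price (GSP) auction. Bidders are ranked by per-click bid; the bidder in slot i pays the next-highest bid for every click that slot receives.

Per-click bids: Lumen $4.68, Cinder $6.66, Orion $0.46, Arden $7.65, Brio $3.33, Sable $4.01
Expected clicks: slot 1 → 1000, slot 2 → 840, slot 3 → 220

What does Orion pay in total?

Ranked by bid: $7.65 (Arden) > $6.66 (Cinder) > $4.68 (Lumen) > $4.01 (Sable) > …
Orion ranks below slot 3 → no slot, pays nothing.

Orion pays $0.00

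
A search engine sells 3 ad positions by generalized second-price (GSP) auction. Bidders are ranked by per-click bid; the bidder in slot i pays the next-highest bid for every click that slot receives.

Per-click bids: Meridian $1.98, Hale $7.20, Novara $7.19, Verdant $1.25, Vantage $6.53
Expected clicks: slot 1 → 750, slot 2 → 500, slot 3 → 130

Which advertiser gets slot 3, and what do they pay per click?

Ranked by bid: $7.20 (Hale) > $7.19 (Novara) > $6.53 (Vantage) > $1.98 (Meridian) > …
Slot 3 goes to the third-ranked bidder, Vantage, who pays the next bid down: $1.98/click.

Vantage; $1.98 per click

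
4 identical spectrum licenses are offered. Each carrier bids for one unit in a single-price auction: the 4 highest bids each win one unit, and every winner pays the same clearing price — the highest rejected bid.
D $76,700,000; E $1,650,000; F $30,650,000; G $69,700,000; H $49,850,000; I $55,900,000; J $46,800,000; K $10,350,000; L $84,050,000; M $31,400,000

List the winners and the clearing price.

Bids ranked high→low: 84,050,000 (L), 76,700,000 (D), 69,700,000 (G), 55,900,000 (I), 49,850,000 (H), 46,800,000 (J), …
The 4 highest are L, D, G, I.
Highest unsuccessful bid: $49,850,000 → clearing price.

L, D, G, I; each pays $49,850,000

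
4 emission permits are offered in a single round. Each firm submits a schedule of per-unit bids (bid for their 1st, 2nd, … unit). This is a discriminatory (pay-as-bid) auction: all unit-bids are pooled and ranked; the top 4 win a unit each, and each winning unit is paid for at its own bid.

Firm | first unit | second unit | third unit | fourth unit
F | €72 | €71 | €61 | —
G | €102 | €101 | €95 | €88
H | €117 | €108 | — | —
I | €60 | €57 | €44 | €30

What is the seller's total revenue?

Total revenue: €428

All unit-bids, highest first — top 4: 117 (H-1), 108 (H-2), 102 (G-1), 101 (G-2)
Next rejected bid: €95 (not a price — pay-as-bid).
Each winning unit pays its own bid.
Revenue = 117 + 108 + 102 + 101 = €428.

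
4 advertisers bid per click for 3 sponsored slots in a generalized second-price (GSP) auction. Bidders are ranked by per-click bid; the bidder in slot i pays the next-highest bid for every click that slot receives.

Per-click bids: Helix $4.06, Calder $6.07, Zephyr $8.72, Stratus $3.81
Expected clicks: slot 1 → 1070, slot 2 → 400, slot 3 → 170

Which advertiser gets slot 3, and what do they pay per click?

Per-click bids in order: $8.72 (Zephyr) > $6.07 (Calder) > $4.06 (Helix) > $3.81 (Stratus)
Slot 3 goes to the third-ranked bidder, Helix, who pays the next bid down: $3.81/click.

Helix; $3.81 per click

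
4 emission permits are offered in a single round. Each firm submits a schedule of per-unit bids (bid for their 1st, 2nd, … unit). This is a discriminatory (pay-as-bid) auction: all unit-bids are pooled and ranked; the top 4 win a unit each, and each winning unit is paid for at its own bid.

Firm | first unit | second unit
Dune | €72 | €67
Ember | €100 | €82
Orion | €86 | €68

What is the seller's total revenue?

Total revenue: €340

All unit-bids, highest first — top 4: 100 (Ember-1), 86 (Orion-1), 82 (Ember-2), 72 (Dune-1)
Next rejected bid: €68 (not a price — pay-as-bid).
Each winning unit pays its own bid.
Revenue = 100 + 86 + 82 + 72 = €340.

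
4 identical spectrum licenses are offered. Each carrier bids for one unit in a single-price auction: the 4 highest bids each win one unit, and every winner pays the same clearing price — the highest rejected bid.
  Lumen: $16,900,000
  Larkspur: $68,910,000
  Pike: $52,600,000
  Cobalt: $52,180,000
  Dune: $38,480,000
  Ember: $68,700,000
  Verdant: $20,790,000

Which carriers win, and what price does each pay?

Larkspur, Ember, Pike, Cobalt; each pays $38,480,000

Sorting: 68,910,000 (Larkspur), 68,700,000 (Ember), 52,600,000 (Pike), 52,180,000 (Cobalt), 38,480,000 (Dune), 20,790,000 (Verdant), …
Top 4: Larkspur, Ember, Pike, Cobalt.
Highest unsuccessful bid: $38,480,000 → clearing price.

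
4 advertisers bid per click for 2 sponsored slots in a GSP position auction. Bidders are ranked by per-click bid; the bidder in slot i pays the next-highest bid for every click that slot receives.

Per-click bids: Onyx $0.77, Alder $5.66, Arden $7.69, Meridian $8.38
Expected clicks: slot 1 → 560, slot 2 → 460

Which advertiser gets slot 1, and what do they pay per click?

Per-click bids in order: $8.38 (Meridian) > $7.69 (Arden) > $5.66 (Alder) > …
Slot 1 goes to the first-ranked bidder, Meridian, who pays the next bid down: $7.69/click.

Meridian; $7.69 per click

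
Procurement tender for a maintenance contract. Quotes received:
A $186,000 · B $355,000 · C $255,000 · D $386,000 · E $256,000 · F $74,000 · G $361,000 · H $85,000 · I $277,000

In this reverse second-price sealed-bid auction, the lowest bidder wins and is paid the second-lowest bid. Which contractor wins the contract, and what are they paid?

F is paid $85,000

Reverse second-price sealed-bid auction: the lowest bidder wins and is paid the second-lowest bid.
Bids ranked: 74,000 (F) < 85,000 (H) < 186,000 (A) < 255,000 (C) < 256,000 (E) < 277,000 (I) < …
F is lowest; is paid the second-lowest bid, $85,000.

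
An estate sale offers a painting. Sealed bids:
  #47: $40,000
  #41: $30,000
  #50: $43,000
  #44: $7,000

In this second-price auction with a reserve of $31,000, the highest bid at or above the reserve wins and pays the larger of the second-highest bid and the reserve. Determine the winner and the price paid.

Second-price auction with a reserve of $31,000: the highest bid at or above the reserve wins and pays the larger of the second-highest bid and the reserve.
Bids in order: 43,000 (#50) > 40,000 (#47) > 30,000 (#41) > 7,000 (#44)
Highest eligible bid: #50 at $43,000.
Second-highest bid $40,000 exceeds the reserve $31,000 → payment $40,000.

#50 pays $40,000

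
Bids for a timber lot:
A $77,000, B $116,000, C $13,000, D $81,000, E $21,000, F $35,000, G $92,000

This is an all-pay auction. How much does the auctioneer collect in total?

Total revenue: $435,000

Bids in order: 116,000 (B) > 92,000 (G) > 81,000 (D) > 77,000 (A) > 35,000 (F) > 21,000 (E) > …
Every bidder forfeits their bid regardless of winning.
Revenue = 77,000 + 116,000 + 13,000 + 81,000 + 21,000 + 35,000 + 92,000 = $435,000.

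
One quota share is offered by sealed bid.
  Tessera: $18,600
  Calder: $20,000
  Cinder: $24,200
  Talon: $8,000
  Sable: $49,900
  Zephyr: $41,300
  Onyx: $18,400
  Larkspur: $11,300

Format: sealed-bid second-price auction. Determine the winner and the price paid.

Sealed-bid second-price auction: the highest bidder wins and pays the second-highest bid.
Sorting bids: 49,900 (Sable) > 41,300 (Zephyr) > 24,200 (Cinder) > 20,000 (Calder) > 18,600 (Tessera) > 18,400 (Onyx) > …
Sable wins with the highest bid; price is set by the runner-up at $41,300.

Sable pays $41,300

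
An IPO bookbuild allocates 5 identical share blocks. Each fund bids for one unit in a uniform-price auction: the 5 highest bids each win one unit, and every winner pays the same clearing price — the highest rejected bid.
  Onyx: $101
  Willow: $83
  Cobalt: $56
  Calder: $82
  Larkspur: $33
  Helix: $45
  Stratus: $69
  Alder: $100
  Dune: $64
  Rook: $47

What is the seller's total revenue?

Total revenue: $320

Bids ranked high→low: 101 (Onyx), 100 (Alder), 83 (Willow), 82 (Calder), 69 (Stratus), 64 (Dune), 56 (Cobalt), …
The 5 highest are Onyx, Alder, Willow, Calder, Stratus.
Clearing price = highest rejected bid = $64.
Total revenue = 5 × $64 = $320.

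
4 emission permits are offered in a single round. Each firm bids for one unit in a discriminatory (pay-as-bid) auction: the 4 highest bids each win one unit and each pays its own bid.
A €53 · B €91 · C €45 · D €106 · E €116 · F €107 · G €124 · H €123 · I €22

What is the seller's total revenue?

Total revenue: €470

Bids ranked high→low: 124 (G), 123 (H), 116 (E), 107 (F), 106 (D), 91 (B), …
The 4 highest are G, H, E, F.
Total revenue = 124 + 123 + 116 + 107 = €470.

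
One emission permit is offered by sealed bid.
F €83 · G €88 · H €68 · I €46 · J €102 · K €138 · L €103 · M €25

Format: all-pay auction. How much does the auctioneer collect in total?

Bids in order: 138 (K) > 103 (L) > 102 (J) > 88 (G) > 83 (F) > 68 (H) > …
K wins with the top bid; all bids are sunk regardless.
Every bidder forfeits their bid regardless of winning.
Revenue = 83 + 88 + 68 + 46 + 102 + 138 + 103 + 25 = €653.

Total revenue: €653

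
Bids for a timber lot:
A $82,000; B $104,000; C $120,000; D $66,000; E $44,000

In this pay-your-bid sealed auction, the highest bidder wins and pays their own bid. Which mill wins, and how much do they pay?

Sorting bids: 120,000 (C) > 104,000 (B) > 82,000 (A) > 66,000 (D) > 44,000 (E)
C has the highest bid and pays exactly that: $120,000.

C pays $120,000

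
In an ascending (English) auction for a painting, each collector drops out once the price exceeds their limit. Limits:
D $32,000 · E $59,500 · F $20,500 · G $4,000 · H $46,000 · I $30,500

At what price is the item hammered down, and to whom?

E wins at $46,000

Limits in order: 59,500 (E) > 46,000 (H) > 32,000 (D) > 30,500 (I) > 20,500 (F) > 4,000 (G)
Once the price passes $46,000, only E is left; the hammer falls at H's limit of $46,000.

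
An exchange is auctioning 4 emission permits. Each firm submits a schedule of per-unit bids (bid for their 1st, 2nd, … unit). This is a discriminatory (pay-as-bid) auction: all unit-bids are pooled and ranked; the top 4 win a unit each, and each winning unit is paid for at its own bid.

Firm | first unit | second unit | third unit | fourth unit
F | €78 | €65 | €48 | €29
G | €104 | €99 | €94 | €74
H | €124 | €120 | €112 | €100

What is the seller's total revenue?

Total revenue: €460

All unit-bids, highest first — top 4: 124 (H-1), 120 (H-2), 112 (H-3), 104 (G-1)
Next rejected bid: €100 (not a price — pay-as-bid).
Each winning unit pays its own bid.
Revenue = 124 + 120 + 112 + 104 = €460.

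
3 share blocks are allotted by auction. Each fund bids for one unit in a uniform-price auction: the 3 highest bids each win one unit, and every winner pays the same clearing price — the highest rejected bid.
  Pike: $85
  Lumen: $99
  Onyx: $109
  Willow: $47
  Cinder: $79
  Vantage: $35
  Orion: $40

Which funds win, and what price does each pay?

Ordering the bids: 109 (Onyx), 99 (Lumen), 85 (Pike), 79 (Cinder), 47 (Willow), …
Top 3: Onyx, Lumen, Pike.
Clearing price = highest rejected bid = $79.

Onyx, Lumen, Pike; each pays $79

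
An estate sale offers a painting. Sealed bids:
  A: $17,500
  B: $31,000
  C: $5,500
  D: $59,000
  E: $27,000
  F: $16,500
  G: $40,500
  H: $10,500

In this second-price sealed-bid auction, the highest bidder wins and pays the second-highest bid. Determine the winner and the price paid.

D pays $40,500

Second-price sealed-bid auction: the highest bidder wins and pays the second-highest bid.
Sorting bids: 59,000 (D) > 40,500 (G) > 31,000 (B) > 27,000 (E) > 17,500 (A) > 16,500 (F) > …
Second-price: D pays G's bid of $40,500.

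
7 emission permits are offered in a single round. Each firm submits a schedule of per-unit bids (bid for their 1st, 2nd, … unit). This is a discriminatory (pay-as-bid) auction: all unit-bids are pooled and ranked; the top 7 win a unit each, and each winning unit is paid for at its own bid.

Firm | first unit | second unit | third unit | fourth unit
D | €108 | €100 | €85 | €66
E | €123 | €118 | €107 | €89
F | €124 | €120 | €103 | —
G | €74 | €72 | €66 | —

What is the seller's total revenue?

Total revenue: €803

Merging the schedules and taking the best 7: 124 (F-1), 123 (E-1), 120 (F-2), 118 (E-2), 108 (D-1), 107 (E-3), 103 (F-3)
Next rejected bid: €100 (not a price — pay-as-bid).
Each winning unit pays its own bid.
Revenue = 124 + 123 + 120 + 118 + 108 + 107 + 103 = €803.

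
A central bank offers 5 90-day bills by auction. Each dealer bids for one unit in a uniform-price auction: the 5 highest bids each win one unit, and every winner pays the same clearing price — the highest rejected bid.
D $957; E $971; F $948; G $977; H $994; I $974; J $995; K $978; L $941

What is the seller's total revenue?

Ordering the bids: 995 (J), 994 (H), 978 (K), 977 (G), 974 (I), 971 (E), 957 (D), …
The 5 highest are J, H, K, G, I.
First losing bid is E's $971, which sets the uniform price.
Total revenue = 5 × $971 = $4,855.

Total revenue: $4,855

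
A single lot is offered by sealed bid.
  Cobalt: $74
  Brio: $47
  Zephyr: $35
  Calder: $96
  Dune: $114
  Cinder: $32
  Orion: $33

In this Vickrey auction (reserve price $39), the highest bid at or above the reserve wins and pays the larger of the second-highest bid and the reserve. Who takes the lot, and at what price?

Sorting bids: 114 (Dune) > 96 (Calder) > 74 (Cobalt) > 47 (Brio) > 35 (Zephyr) > 33 (Orion) > …
Dune has the top bid at or above the reserve ($114).
max(second-highest $96, reserve $39) = $96; the reserve does not bind.

Dune pays $96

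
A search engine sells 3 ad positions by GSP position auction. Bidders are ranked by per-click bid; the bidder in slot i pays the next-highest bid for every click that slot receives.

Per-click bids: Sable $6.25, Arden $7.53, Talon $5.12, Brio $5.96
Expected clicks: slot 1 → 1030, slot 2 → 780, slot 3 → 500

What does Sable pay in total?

Sable pays $4648.80

Sorting advertisers: $7.53 (Arden) > $6.25 (Sable) > $5.96 (Brio) > $5.12 (Talon)
Sable holds slot 2 → pays next bid $5.96 × 780 clicks = $4648.80.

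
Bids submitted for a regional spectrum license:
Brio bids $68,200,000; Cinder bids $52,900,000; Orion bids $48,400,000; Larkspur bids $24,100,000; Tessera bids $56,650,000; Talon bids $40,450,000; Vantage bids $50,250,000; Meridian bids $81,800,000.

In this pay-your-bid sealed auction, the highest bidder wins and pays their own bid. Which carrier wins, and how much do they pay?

Bids in order: 81,800,000 (Meridian) > 68,200,000 (Brio) > 56,650,000 (Tessera) > 52,900,000 (Cinder) > 50,250,000 (Vantage) > 48,400,000 (Orion) > …
Meridian has the highest bid and pays exactly that: $81,800,000.

Meridian pays $81,800,000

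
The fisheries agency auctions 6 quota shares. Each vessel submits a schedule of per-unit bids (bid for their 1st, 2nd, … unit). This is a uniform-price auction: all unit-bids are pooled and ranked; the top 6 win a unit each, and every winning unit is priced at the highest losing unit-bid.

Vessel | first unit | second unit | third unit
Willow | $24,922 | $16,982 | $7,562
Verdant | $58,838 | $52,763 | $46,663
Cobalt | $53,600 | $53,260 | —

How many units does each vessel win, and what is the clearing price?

Cobalt 2, Verdant 3, Willow 1; clearing price $16,982

All unit-bids, highest first — top 6: 58,838 (Verdant-1), 53,600 (Cobalt-1), 53,260 (Cobalt-2), 52,763 (Verdant-2), 46,663 (Verdant-3), 24,922 (Willow-1)
The (k+1)-th unit-bid is $16,982.
Allocation: Cobalt 2, Verdant 3, Willow 1.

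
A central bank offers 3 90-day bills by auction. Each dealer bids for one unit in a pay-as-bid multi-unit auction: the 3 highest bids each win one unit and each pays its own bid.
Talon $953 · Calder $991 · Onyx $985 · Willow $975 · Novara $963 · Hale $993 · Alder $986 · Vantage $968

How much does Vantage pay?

Ordering the bids: 993 (Hale), 991 (Calder), 986 (Alder), 985 (Onyx), 975 (Willow), …
The 3 highest are Hale, Calder, Alder.
Vantage does not win → $0.

Vantage pays $0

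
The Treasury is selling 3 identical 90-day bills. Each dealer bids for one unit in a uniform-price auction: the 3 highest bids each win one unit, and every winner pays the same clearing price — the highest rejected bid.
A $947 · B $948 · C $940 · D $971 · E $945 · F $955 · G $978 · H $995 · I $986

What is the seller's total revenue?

Total revenue: $2,913

Bids ranked high→low: 995 (H), 986 (I), 978 (G), 971 (D), 955 (F), …
The 3 highest are H, I, G.
Clearing price = highest rejected bid = $971.
Total revenue = 3 × $971 = $2,913.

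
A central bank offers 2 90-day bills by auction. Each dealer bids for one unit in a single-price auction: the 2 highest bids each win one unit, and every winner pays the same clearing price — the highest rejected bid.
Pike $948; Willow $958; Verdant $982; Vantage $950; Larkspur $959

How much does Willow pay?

Ordering the bids: 982 (Verdant), 959 (Larkspur), 958 (Willow), 950 (Vantage), …
Winners (2 units): Verdant, Larkspur.
Clearing price = highest rejected bid = $958.
Willow does not win → pays $0.

Willow pays $0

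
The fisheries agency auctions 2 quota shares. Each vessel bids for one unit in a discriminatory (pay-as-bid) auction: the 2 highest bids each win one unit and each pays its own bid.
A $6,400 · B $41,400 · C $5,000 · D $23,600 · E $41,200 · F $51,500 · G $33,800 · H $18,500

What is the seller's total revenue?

Total revenue: $92,900

Bids ranked high→low: 51,500 (F), 41,400 (B), 41,200 (E), 33,800 (G), …
Winners (2 units): F, B.
Total revenue = 51,500 + 41,400 = $92,900.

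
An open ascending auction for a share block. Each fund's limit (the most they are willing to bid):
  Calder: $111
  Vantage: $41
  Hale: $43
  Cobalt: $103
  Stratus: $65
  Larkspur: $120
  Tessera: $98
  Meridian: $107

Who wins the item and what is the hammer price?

Limits in order: 120 (Larkspur) > 111 (Calder) > 107 (Meridian) > 103 (Cobalt) > 98 (Tessera) > 65 (Stratus) > …
Bidding ends when Calder exits at $111; Larkspur takes it.

Larkspur wins at $111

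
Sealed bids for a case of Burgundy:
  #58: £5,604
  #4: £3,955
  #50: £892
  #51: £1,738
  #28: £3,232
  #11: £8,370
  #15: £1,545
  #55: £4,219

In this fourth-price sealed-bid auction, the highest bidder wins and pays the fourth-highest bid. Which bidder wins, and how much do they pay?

#11 pays £3,955

Fourth-price sealed-bid auction: the highest bidder wins and pays the fourth-highest bid.
Sorting bids: 8,370 (#11) > 5,604 (#58) > 4,219 (#55) > 3,955 (#4) > 3,232 (#28) > 1,738 (#51) > …
#11 is highest; pays the fourth-highest bid, £3,955.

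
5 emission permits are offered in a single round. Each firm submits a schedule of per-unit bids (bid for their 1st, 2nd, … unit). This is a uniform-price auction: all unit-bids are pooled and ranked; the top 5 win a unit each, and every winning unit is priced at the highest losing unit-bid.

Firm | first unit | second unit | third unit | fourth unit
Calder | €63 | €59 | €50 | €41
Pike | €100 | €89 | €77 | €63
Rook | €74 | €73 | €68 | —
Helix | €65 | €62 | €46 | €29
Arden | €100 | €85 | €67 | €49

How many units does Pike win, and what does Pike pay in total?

All unit-bids, highest first — top 5: 100 (Pike-1), 100 (Arden-1), 89 (Pike-2), 85 (Arden-2), 77 (Pike-3)
First bid not allocated: €74.
Pike wins 3 unit(s) at €74 each.

Pike: 3 units, pays €222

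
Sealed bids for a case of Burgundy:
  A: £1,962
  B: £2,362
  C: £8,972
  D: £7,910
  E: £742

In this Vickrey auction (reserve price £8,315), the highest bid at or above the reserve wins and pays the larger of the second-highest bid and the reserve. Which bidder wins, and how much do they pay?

C pays £8,315

Sorting bids: 8,972 (C) > 7,910 (D) > 2,362 (B) > 1,962 (A) > 742 (E)
Highest eligible bid: C at £8,972.
max(second-highest £7,910, reserve £8,315) = £8,315.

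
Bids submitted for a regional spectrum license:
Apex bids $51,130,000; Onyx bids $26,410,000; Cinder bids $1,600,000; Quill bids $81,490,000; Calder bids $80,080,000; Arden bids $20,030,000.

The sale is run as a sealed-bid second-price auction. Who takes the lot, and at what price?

Bids in order: 81,490,000 (Quill) > 80,080,000 (Calder) > 51,130,000 (Apex) > 26,410,000 (Onyx) > 20,030,000 (Arden) > 1,600,000 (Cinder)
Quill is highest; pays the second-highest bid, $80,080,000.

Quill pays $80,080,000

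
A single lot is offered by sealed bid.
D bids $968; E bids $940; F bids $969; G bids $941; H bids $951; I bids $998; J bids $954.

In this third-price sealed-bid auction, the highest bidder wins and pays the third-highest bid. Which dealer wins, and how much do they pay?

Sorting bids: 998 (I) > 969 (F) > 968 (D) > 954 (J) > 951 (H) > 941 (G) > …
I is highest; pays the third-highest bid, $968.

I pays $968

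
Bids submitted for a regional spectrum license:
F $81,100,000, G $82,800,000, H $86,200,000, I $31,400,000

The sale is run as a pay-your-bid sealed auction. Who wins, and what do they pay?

H pays $86,200,000

Rule: the highest bidder wins and pays their own bid.
Bids ranked: 86,200,000 (H) > 82,800,000 (G) > 81,100,000 (F) > 31,400,000 (I)
H is highest → pays own bid, $86,200,000.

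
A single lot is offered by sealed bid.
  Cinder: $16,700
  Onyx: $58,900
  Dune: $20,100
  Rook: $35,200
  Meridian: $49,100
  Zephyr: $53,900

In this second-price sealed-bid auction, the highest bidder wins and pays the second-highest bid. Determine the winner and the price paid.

Onyx pays $53,900

Bids ranked: 58,900 (Onyx) > 53,900 (Zephyr) > 49,100 (Meridian) > 35,200 (Rook) > 20,100 (Dune) > 16,700 (Cinder)
Onyx wins with the highest bid; price is set by the runner-up at $53,900.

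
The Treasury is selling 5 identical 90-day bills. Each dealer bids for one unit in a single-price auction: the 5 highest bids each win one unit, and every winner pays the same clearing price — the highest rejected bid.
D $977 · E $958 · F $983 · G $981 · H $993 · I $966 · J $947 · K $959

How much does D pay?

Ordering the bids: 993 (H), 983 (F), 981 (G), 977 (D), 966 (I), 959 (K), 958 (E), …
Winners (5 units): H, F, G, D, I.
Clearing price = highest rejected bid = $959.
D wins → pays $959.

D pays $959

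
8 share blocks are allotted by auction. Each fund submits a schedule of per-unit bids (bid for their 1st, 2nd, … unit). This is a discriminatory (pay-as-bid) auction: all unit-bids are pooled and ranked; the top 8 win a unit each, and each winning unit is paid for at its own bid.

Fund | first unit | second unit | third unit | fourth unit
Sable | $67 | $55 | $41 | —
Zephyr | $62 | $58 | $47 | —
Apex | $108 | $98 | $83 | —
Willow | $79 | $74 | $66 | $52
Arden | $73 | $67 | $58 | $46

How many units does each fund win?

Pooled unit-bids ranked (top 8): 108 (Apex-1), 98 (Apex-2), 83 (Apex-3), 79 (Willow-1), 74 (Willow-2), 73 (Arden-1), 67 (Sable-1), 67 (Arden-2)
Next rejected bid: $66 (not a price — pay-as-bid).
Allocation: Apex 3, Arden 2, Sable 1, Willow 2.

Apex 3, Arden 2, Sable 1, Willow 2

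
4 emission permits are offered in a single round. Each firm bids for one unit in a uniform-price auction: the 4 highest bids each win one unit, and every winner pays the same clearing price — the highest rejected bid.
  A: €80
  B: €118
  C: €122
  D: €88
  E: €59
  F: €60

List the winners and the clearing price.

Bids ranked high→low: 122 (C), 118 (B), 88 (D), 80 (A), 60 (F), 59 (E)
Winners (4 units): C, B, D, A.
First losing bid is F's €60, which sets the uniform price.

C, B, D, A; each pays €60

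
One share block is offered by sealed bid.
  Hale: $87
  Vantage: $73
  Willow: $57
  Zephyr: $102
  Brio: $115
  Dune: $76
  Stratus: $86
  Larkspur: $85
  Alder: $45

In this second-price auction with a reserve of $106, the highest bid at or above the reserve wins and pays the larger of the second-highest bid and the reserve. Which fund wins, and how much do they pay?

Brio pays $106

Bids in order: 115 (Brio) > 102 (Zephyr) > 87 (Hale) > 86 (Stratus) > 85 (Larkspur) > 76 (Dune) > …
Brio has the top bid at or above the reserve ($115).
Second-highest bid $102 is below the reserve $106, so the reserve binds → payment $106.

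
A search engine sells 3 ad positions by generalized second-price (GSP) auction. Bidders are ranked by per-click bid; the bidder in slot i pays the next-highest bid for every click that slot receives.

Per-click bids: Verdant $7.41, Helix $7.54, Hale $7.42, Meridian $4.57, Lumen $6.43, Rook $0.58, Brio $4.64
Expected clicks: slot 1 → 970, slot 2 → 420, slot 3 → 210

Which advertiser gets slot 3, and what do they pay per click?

Per-click bids in order: $7.54 (Helix) > $7.42 (Hale) > $7.41 (Verdant) > $6.43 (Lumen) > …
Slot 3 goes to the third-ranked bidder, Verdant, who pays the next bid down: $6.43/click.

Verdant; $6.43 per click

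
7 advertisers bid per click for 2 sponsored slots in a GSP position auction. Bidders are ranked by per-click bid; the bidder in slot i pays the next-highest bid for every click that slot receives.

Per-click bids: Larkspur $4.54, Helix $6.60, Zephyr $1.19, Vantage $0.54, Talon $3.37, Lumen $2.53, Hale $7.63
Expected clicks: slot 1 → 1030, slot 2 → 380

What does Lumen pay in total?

Lumen pays $0.00

Sorting advertisers: $7.63 (Hale) > $6.60 (Helix) > $4.54 (Larkspur) > …
Lumen ranks below slot 2 → no slot, pays nothing.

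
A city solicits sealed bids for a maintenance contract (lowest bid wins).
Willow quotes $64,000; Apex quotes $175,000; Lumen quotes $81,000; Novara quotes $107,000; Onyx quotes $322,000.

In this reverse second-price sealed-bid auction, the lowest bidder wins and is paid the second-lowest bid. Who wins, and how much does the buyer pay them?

Willow is paid $81,000

Rule: the lowest bidder wins and is paid the second-lowest bid.
Bids in order: 64,000 (Willow) < 81,000 (Lumen) < 107,000 (Novara) < 175,000 (Apex) < 322,000 (Onyx)
Second-price: Willow is paid Lumen's bid of $81,000.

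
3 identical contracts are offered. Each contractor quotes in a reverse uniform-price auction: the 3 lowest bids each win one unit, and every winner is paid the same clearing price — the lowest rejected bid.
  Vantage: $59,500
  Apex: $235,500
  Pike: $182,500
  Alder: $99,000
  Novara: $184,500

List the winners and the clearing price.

Vantage, Alder, Pike; each is paid $184,500

Sorting: 59,500 (Vantage), 99,000 (Alder), 182,500 (Pike), 184,500 (Novara), 235,500 (Apex)
Lowest 3: Vantage, Alder, Pike.
Clearing price = lowest rejected bid = $184,500.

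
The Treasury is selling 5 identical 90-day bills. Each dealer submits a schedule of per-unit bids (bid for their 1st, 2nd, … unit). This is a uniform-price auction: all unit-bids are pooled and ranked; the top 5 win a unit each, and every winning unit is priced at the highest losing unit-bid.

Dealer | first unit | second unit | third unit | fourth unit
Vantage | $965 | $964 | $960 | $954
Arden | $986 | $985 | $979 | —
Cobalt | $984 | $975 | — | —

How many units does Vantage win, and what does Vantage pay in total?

Merging the schedules and taking the best 5: 986 (Arden-1), 985 (Arden-2), 984 (Cobalt-1), 979 (Arden-3), 975 (Cobalt-2)
First bid not allocated: $965.
Vantage wins 0 unit(s) at $965 each.

Vantage: 0 units, pays $0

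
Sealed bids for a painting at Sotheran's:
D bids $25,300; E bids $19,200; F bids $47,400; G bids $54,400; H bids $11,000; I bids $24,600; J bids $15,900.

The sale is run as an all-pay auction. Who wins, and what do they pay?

Bids in order: 54,400 (G) > 47,400 (F) > 25,300 (D) > 24,600 (I) > 19,200 (E) > 15,900 (J) > …
G is highest and takes the item; every bidder forfeits their bid.

G pays $54,400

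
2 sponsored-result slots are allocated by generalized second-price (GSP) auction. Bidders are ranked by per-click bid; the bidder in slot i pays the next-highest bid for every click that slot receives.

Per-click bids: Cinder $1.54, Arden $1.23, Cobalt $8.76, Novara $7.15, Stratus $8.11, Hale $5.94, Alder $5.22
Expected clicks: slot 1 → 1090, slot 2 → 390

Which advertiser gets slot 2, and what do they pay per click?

Stratus; $7.15 per click

Ranked by bid: $8.76 (Cobalt) > $8.11 (Stratus) > $7.15 (Novara) > …
Slot 2 goes to the second-ranked bidder, Stratus, who pays the next bid down: $7.15/click.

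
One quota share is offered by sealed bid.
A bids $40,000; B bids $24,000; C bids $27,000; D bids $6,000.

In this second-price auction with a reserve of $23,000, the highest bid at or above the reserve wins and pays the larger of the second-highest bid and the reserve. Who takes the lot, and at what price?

A pays $27,000

Sorting bids: 40,000 (A) > 27,000 (C) > 24,000 (B) > 6,000 (D)
Highest eligible bid: A at $40,000.
Second-highest bid $27,000 exceeds the reserve $23,000 → payment $27,000.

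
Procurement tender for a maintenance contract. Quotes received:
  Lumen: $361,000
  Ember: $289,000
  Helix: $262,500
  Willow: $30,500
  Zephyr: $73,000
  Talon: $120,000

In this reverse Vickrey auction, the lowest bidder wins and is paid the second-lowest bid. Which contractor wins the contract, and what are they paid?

Willow is paid $73,000

Rule: the lowest bidder wins and is paid the second-lowest bid.
Sorting bids: 30,500 (Willow) < 73,000 (Zephyr) < 120,000 (Talon) < 262,500 (Helix) < 289,000 (Ember) < 361,000 (Lumen)
Willow wins with the lowest bid; price is set by the runner-up at $73,000.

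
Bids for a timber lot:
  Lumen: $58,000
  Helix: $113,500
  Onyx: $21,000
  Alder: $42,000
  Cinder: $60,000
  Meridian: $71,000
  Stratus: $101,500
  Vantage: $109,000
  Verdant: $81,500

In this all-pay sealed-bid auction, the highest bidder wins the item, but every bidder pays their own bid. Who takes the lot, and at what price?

Helix pays $113,500

Sorting bids: 113,500 (Helix) > 109,000 (Vantage) > 101,500 (Stratus) > 81,500 (Verdant) > 71,000 (Meridian) > 60,000 (Cinder) > …
Helix wins with the top bid; all bids are sunk regardless.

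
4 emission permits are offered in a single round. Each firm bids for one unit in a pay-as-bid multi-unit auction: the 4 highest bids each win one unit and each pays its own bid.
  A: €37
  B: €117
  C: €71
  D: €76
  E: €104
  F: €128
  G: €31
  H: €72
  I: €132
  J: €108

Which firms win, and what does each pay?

I €132, F €128, B €117, J €108

Bids ranked high→low: 132 (I), 128 (F), 117 (B), 108 (J), 104 (E), 76 (D), …
Winners (4 units): I, F, B, J.
Each winner pays its own bid: I €132, F €128, B €117, J €108.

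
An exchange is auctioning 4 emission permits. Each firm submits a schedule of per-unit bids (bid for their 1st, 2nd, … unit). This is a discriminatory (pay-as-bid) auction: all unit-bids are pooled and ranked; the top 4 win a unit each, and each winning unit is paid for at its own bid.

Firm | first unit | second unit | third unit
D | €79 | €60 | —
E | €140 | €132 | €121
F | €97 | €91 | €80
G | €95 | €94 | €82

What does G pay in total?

G pays €0

Merging the schedules and taking the best 4: 140 (E-1), 132 (E-2), 121 (E-3), 97 (F-1)
Next rejected bid: €95 (not a price — pay-as-bid).
G wins no units.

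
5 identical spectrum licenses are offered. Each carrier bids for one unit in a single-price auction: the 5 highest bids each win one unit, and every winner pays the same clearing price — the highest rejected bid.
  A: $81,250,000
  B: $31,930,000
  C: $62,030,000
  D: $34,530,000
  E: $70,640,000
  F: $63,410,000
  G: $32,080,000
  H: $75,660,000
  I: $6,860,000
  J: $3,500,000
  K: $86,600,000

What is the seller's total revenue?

Total revenue: $310,150,000

Bids ranked high→low: 86,600,000 (K), 81,250,000 (A), 75,660,000 (H), 70,640,000 (E), 63,410,000 (F), 62,030,000 (C), 34,530,000 (D), …
Top 5: K, A, H, E, F.
Highest unsuccessful bid: $62,030,000 → clearing price.
Total revenue = 5 × $62,030,000 = $310,150,000.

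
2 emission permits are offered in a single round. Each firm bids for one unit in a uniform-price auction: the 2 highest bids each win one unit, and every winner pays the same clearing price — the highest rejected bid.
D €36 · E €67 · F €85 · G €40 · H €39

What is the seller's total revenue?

Sorting: 85 (F), 67 (E), 40 (G), 39 (H), …
Winners (2 units): F, E.
Highest unsuccessful bid: €40 → clearing price.
Total revenue = 2 × €40 = €80.

Total revenue: €80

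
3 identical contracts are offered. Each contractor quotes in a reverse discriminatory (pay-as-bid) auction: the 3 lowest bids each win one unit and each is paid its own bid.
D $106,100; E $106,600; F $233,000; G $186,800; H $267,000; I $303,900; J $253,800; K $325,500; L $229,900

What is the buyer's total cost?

Sorting: 106,100 (D), 106,600 (E), 186,800 (G), 229,900 (L), 233,000 (F), …
Lowest 3: D, E, G.
Total cost = 106,100 + 106,600 + 186,800 = $399,500.

Total cost: $399,500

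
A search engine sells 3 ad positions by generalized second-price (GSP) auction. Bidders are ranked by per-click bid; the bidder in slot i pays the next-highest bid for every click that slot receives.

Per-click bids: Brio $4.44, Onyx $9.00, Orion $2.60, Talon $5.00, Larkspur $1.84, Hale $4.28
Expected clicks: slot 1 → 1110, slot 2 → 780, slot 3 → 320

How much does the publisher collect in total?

Sorting advertisers: $9.00 (Onyx) > $5.00 (Talon) > $4.44 (Brio) > $4.28 (Hale) > …
Slot 1: Onyx pays $5.00 × 1110 = $5550.00
Slot 2: Talon pays $4.44 × 780 = $3463.20
Slot 3: Brio pays $4.28 × 320 = $1369.60
Total = $10382.80

Total revenue: $10382.80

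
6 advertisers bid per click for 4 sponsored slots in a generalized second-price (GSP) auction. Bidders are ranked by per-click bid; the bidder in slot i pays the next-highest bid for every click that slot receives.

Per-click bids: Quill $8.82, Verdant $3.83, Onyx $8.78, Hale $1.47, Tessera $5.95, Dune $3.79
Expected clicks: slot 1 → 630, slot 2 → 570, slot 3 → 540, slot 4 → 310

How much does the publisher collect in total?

Total revenue: $12166.00

Ranked by bid: $8.82 (Quill) > $8.78 (Onyx) > $5.95 (Tessera) > $3.83 (Verdant) > $3.79 (Dune) > …
Slot 1: Quill pays $8.78 × 630 = $5531.40
Slot 2: Onyx pays $5.95 × 570 = $3391.50
Slot 3: Tessera pays $3.83 × 540 = $2068.20
Slot 4: Verdant pays $3.79 × 310 = $1174.90
Total = $12166.00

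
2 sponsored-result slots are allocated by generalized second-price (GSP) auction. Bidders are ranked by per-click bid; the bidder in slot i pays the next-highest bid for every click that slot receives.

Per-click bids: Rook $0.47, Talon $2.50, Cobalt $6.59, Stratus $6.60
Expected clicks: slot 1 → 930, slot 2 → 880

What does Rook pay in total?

Per-click bids in order: $6.60 (Stratus) > $6.59 (Cobalt) > $2.50 (Talon) > …
Rook ranks below slot 2 → no slot, pays nothing.

Rook pays $0.00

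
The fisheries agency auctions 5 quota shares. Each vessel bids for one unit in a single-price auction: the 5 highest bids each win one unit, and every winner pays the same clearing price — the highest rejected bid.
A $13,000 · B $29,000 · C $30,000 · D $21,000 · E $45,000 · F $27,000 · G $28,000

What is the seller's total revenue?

Total revenue: $105,000

Sorting: 45,000 (E), 30,000 (C), 29,000 (B), 28,000 (G), 27,000 (F), 21,000 (D), 13,000 (A)
Top 5: E, C, B, G, F.
Highest unsuccessful bid: $21,000 → clearing price.
Total revenue = 5 × $21,000 = $105,000.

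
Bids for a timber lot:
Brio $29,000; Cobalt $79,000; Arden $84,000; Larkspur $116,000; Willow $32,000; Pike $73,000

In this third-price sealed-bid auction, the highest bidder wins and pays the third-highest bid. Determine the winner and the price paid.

Rule: the highest bidder wins and pays the third-highest bid.
Bids ranked: 116,000 (Larkspur) > 84,000 (Arden) > 79,000 (Cobalt) > 73,000 (Pike) > 32,000 (Willow) > 29,000 (Brio)
Larkspur is highest; pays the third-highest bid, $79,000.

Larkspur pays $79,000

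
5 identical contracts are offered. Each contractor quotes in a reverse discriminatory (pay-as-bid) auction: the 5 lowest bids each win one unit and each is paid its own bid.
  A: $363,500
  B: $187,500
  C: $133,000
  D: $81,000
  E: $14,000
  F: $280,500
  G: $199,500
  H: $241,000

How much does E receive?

E is paid $14,000

Bids ranked low→high: 14,000 (E), 81,000 (D), 133,000 (C), 187,500 (B), 199,500 (G), 241,000 (H), 280,500 (F), …
Lowest 5: E, D, C, B, G.
E wins → own bid $14,000.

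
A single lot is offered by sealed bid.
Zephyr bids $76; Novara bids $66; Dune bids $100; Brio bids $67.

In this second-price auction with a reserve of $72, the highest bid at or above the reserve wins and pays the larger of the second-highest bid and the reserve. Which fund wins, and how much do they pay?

Dune pays $76

Second-price auction with a reserve of $72: the highest bid at or above the reserve wins and pays the larger of the second-highest bid and the reserve.
Bids in order: 100 (Dune) > 76 (Zephyr) > 67 (Brio) > 66 (Novara)
Dune has the top bid at or above the reserve ($100).
max(second-highest $76, reserve $72) = $76; the reserve does not bind.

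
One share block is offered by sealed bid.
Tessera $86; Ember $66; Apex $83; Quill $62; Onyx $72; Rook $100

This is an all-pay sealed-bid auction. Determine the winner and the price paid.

Bids in order: 100 (Rook) > 86 (Tessera) > 83 (Apex) > 72 (Onyx) > 66 (Ember) > 62 (Quill)
Rook is highest and takes the item; every bidder forfeits their bid.

Rook pays $100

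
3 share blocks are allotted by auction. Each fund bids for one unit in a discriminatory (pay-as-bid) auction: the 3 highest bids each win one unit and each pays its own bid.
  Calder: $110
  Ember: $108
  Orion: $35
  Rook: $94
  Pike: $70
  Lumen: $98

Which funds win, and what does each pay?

Calder $110, Ember $108, Lumen $98

Sorting: 110 (Calder), 108 (Ember), 98 (Lumen), 94 (Rook), 70 (Pike), …
The 3 highest are Calder, Ember, Lumen.
Each winner pays its own bid: Calder $110, Ember $108, Lumen $98.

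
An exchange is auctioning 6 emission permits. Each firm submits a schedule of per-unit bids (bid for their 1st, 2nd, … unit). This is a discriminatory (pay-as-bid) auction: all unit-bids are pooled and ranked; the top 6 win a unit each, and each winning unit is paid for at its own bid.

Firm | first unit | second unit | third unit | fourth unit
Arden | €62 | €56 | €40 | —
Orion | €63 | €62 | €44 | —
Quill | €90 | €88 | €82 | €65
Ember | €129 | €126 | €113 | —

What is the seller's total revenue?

Total revenue: €628

Pooled unit-bids ranked (top 6): 129 (Ember-1), 126 (Ember-2), 113 (Ember-3), 90 (Quill-1), 88 (Quill-2), 82 (Quill-3)
Next rejected bid: €65 (not a price — pay-as-bid).
Each winning unit pays its own bid.
Revenue = 129 + 126 + 113 + 90 + 88 + 82 = €628.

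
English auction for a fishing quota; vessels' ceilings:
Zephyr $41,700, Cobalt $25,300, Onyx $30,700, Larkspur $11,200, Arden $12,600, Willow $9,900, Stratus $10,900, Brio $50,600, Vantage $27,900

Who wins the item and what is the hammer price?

Ascending (English) auction: the price rises until one bidder remains; the winner pays the price at which the last rival dropped out.
Limits in order: 50,600 (Brio) > 41,700 (Zephyr) > 30,700 (Onyx) > 27,900 (Vantage) > 25,300 (Cobalt) > 12,600 (Arden) > …
Bidding ends when Zephyr exits at $41,700; Brio takes it.

Brio wins at $41,700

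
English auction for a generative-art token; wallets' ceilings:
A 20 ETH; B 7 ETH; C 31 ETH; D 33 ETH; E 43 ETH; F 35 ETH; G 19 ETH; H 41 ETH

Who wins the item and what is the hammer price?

E wins at 41 ETH

Limits ranked: 43 (E) > 41 (H) > 35 (F) > 33 (D) > 31 (C) > 20 (A) > …
Bidding ends when H exits at 41 ETH; E takes it.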